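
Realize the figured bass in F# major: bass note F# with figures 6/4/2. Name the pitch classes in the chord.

F#, G#, B, D#

A second above F# in this key is G#.
A fourth above F# in this key is B.
A sixth above F# in this key is D#.
Together with the bass F#, this spells G# minor seventh in third inversion.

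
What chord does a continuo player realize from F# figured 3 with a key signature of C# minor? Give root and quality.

The figures 3 indicate a triad in root position.
In root position the bass is the root, so the root is F#.
The chord tones are F#, A, C#, giving F# minor.

F# minor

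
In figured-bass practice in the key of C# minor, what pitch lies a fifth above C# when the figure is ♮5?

Counting 4 letter steps above C# lands on G; in C# minor, that letter is G#.
The ♮5 figure makes it natural, giving G.

G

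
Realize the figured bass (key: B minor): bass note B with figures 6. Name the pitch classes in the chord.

The written figures 6 are shorthand for 6/3: the 3 is implied.
A third above B in this key is D.
A sixth above B in this key is G.
Together with the bass B, this spells G major in first inversion.

B, D, G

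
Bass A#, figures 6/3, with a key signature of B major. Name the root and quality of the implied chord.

The figures 6/3 indicate a triad in first inversion.
In first inversion the root lies a sixth above the bass: a sixth above A# in B major is F#.
The chord tones are A#, C#, F#, giving F# major.

F# major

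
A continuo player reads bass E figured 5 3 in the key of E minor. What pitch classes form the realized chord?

A third above E in this key is G.
A fifth above E in this key is B.
Together with the bass E, this spells E minor in root position.

E, G, B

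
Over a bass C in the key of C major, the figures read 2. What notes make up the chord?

The written figures 2 are shorthand for 6/4/2: the 6/4 are implied.
A second above C in this key is D.
A fourth above C in this key is F.
A sixth above C in this key is A.
Together with the bass C, this spells D minor seventh in third inversion.

C, D, F, A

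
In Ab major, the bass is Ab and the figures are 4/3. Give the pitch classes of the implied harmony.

Ab, C, Db, F

The written figures 4/3 are shorthand for 6/4/3: the 6 is implied.
A third above Ab in this key is C.
A fourth above Ab in this key is Db.
A sixth above Ab in this key is F.
Together with the bass Ab, this spells Db major seventh in second inversion.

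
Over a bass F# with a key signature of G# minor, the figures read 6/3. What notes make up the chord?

F#, A#, D#

A third above F# in this key is A#.
A sixth above F# in this key is D#.
Together with the bass F#, this spells D# minor in first inversion.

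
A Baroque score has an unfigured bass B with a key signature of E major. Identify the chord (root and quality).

B major

An unfigured bass indicates a triad in root position.
In root position the bass is the root, so the root is B.
The chord tones are B, D#, F#, giving B major.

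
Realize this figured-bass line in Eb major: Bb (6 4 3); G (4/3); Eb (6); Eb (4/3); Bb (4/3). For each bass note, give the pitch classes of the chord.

Bb (6/4/3): Bb, D, Eb, G.
G (6/4/3): G, Bb, C, Eb.
Eb (6/3): Eb, G, C.
Eb (6/4/3): Eb, G, Ab, C.
Bb (6/4/3): Bb, D, Eb, G.

Bb, D, Eb, G | G, Bb, C, Eb | Eb, G, C | Eb, G, Ab, C | Bb, D, Eb, G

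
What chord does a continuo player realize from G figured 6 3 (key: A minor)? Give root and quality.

The figures 6 3 indicate a triad in first inversion.
In first inversion the root lies a sixth above the bass: a sixth above G in A minor is E.
The chord tones are G, B, E, giving E minor.

E minor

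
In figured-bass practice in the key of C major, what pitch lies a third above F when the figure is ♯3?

Counting 2 letter steps above F lands on A; in C major, that letter is A.
The #3 figure raises it a semitone, giving A#.

A#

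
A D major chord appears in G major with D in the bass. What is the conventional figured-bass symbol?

D is the root of D major, so the chord is in root position.
A triad in root position is figured 5/3, conventionally abbreviated (no figures — root-position triad).

no figures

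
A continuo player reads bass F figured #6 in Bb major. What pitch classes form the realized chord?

The written figures #6 are shorthand for 6/3: the 3 is implied.
A third above F in this key is A.
A sixth above F in this key is D, raised to D# by the sharp.

F, A, D#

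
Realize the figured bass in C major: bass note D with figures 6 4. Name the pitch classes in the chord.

D, G, B

A fourth above D in this key is G.
A sixth above D in this key is B.
Together with the bass D, this spells G major in second inversion.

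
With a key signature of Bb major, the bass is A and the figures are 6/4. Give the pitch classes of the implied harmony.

A, D, F

A fourth above A in this key is D.
A sixth above A in this key is F.
Together with the bass A, this spells D minor in second inversion.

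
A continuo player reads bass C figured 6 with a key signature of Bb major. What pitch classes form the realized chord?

The written figures 6 are shorthand for 6/3: the 3 is implied.
A third above C in this key is Eb.
A sixth above C in this key is A.
Together with the bass C, this spells A diminished in first inversion.

C, Eb, A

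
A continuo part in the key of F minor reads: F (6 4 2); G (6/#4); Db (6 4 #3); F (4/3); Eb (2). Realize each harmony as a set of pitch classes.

F, G, Bb, Db | G, C#, Eb | Db, F#, G, Bb | F, Ab, Bb, Db | Eb, F, Ab, C

F (6/4/2): F, G, Bb, Db.
G (6/#4): G, C#, Eb.
Db (6/4/#3): Db, F#, G, Bb.
F (6/4/3): F, Ab, Bb, Db.
Eb (6/4/2): Eb, F, Ab, C.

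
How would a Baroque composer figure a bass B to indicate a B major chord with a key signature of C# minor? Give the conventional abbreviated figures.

no figures

B is the root of B major, so the chord is in root position.
A triad in root position is figured 5/3, conventionally abbreviated (no figures — root-position triad).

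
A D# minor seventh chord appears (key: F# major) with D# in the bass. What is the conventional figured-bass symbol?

7

D# is the root of D# minor seventh, so the chord is in root position.
A seventh chord in root position is figured 7/5/3, conventionally abbreviated 7.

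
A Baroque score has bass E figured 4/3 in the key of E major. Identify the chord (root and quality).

A major seventh

The figures 4/3 indicate a seventh chord in second inversion.
In second inversion the root lies a fourth above the bass: a fourth above E in E major is A.
The chord tones are E, G#, A, C#, giving A major seventh.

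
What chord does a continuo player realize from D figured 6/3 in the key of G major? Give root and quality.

The figures 6/3 indicate a triad in first inversion.
In first inversion the root lies a sixth above the bass: a sixth above D in G major is B.
The chord tones are D, F#, B, giving B minor.

B minor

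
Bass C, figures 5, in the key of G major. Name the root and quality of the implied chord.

The figures 5 indicate a triad in root position.
In root position the bass is the root, so the root is C.
The chord tones are C, E, G, giving C major.

C major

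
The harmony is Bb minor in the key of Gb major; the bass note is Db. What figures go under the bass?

6

Db is the third of Bb minor, so the chord is in first inversion.
A triad in first inversion is figured 6/3, conventionally abbreviated 6.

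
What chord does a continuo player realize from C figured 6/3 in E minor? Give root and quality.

The figures 6/3 indicate a triad in first inversion.
In first inversion the root lies a sixth above the bass: a sixth above C in E minor is A.
The chord tones are C, E, A, giving A minor.

A minor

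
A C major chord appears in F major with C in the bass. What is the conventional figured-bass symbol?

C is the root of C major, so the chord is in root position.
A triad in root position is figured 5/3, conventionally abbreviated (no figures — root-position triad).

no figures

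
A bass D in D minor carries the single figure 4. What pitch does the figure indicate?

G

Counting 3 letter steps above D lands on G; in D minor, that letter is G.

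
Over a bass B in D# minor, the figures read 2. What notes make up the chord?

B, C#, E#, G#

The written figures 2 are shorthand for 6/4/2: the 6/4 are implied.
A second above B in this key is C#.
A fourth above B in this key is E#.
A sixth above B in this key is G#.
Together with the bass B, this spells C# dominant seventh in third inversion.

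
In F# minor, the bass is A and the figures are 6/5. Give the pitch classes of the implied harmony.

A, C#, E, F#

The written figures 6/5 are shorthand for 6/5/3: the 3 is implied.
A third above A in this key is C#.
A fifth above A in this key is E.
A sixth above A in this key is F#.
Together with the bass A, this spells F# minor seventh in first inversion.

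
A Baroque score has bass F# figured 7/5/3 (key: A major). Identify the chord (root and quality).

F# minor seventh

The figures 7/5/3 indicate a seventh chord in root position.
In root position the bass is the root, so the root is F#.
The chord tones are F#, A, C#, E, giving F# minor seventh.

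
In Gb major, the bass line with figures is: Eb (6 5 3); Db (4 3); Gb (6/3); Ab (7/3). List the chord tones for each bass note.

Eb, Gb, Bb, Cb | Db, F, Gb, Bb | Gb, Bb, Eb | Ab, Cb, Eb, Gb

Eb (6/5/3): Eb, Gb, Bb, Cb.
Db (6/4/3): Db, F, Gb, Bb.
Gb (6/3): Gb, Bb, Eb.
Ab (7/5/3): Ab, Cb, Eb, Gb.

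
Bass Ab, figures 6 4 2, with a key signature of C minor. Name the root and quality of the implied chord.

The figures 6 4 2 indicate a seventh chord in third inversion.
In third inversion the root lies a second above the bass: a second above Ab in C minor is Bb.
The chord tones are Ab, Bb, D, F, giving Bb dominant seventh.

Bb dominant seventh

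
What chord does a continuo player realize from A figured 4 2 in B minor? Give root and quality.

B minor seventh

The figures 4 2 indicate a seventh chord in third inversion.
In third inversion the root lies a second above the bass: a second above A in B minor is B.
The chord tones are A, B, D, F#, giving B minor seventh.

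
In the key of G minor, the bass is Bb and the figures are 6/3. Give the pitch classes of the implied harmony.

Bb, D, G

A third above Bb in this key is D.
A sixth above Bb in this key is G.
Together with the bass Bb, this spells G minor in first inversion.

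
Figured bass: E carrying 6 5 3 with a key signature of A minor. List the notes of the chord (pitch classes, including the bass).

E, G, B, C

A third above E in this key is G.
A fifth above E in this key is B.
A sixth above E in this key is C.
Together with the bass E, this spells C major seventh in first inversion.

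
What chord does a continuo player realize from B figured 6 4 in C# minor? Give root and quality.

The figures 6 4 indicate a triad in second inversion.
In second inversion the root lies a fourth above the bass: a fourth above B in C# minor is E.
The chord tones are B, E, G#, giving E major.

E major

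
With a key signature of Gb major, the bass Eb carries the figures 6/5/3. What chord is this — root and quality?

Cb major seventh

The figures 6/5/3 indicate a seventh chord in first inversion.
In first inversion the root lies a sixth above the bass: a sixth above Eb in Gb major is Cb.
The chord tones are Eb, Gb, Bb, Cb, giving Cb major seventh.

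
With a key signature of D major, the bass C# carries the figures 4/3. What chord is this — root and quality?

The figures 4/3 indicate a seventh chord in second inversion.
In second inversion the root lies a fourth above the bass: a fourth above C# in D major is F#.
The chord tones are C#, E, F#, A, giving F# minor seventh.

F# minor seventh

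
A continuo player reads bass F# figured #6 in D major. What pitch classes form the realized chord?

F#, A, D#

The written figures #6 are shorthand for 6/3: the 3 is implied.
A third above F# in this key is A.
A sixth above F# in this key is D, raised to D# by the sharp.
Together with the bass F#, this spells D# diminished in first inversion.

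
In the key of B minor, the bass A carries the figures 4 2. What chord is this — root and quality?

The figures 4 2 indicate a seventh chord in third inversion.
In third inversion the root lies a second above the bass: a second above A in B minor is B.
The chord tones are A, B, D, F#, giving B minor seventh.

B minor seventh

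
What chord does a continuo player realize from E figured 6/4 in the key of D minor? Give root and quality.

A minor

The figures 6/4 indicate a triad in second inversion.
In second inversion the root lies a fourth above the bass: a fourth above E in D minor is A.
The chord tones are E, A, C, giving A minor.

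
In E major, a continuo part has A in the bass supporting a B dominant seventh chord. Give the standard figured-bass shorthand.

4/2

A is the seventh of B dominant seventh, so the chord is in third inversion.
A seventh chord in third inversion is figured 6/4/2, conventionally abbreviated 4/2.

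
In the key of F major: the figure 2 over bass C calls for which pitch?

D

Counting 1 letter step above C lands on D; in F major, that letter is D.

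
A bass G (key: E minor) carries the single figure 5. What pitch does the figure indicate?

D

Counting 4 letter steps above G lands on D; in E minor, that letter is D.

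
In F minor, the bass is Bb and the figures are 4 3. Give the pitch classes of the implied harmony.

The written figures 4 3 are shorthand for 6/4/3: the 6 is implied.
A third above Bb in this key is Db.
A fourth above Bb in this key is Eb.
A sixth above Bb in this key is G.
Together with the bass Bb, this spells Eb dominant seventh in second inversion.

Bb, Db, Eb, G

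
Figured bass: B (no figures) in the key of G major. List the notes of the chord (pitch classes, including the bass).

B, D, F#

An unfigured bass implies 5/3.
A third above B in this key is D.
A fifth above B in this key is F#.
Together with the bass B, this spells B minor in root position.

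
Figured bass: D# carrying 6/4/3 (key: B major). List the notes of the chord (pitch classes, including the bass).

A third above D# in this key is F#.
A fourth above D# in this key is G#.
A sixth above D# in this key is B.
Together with the bass D#, this spells G# minor seventh in second inversion.

D#, F#, G#, B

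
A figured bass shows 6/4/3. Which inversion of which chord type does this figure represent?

Intervals of 6/4/3 above the bass form a seventh chord; the bass is the fifth, so this is second inversion.

seventh chord, second inversion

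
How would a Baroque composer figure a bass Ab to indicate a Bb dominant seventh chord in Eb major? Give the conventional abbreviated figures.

4/2

Ab is the seventh of Bb dominant seventh, so the chord is in third inversion.
A seventh chord in third inversion is figured 6/4/2, conventionally abbreviated 4/2.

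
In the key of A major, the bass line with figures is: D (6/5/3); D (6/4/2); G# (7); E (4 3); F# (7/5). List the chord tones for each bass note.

D (6/5/3): D, F#, A, B.
D (6/4/2): D, E, G#, B.
G# (7/5/3): G#, B, D, F#.
E (6/4/3): E, G#, A, C#.
F# (7/5/3): F#, A, C#, E.

D, F#, A, B | D, E, G#, B | G#, B, D, F# | E, G#, A, C# | F#, A, C#, E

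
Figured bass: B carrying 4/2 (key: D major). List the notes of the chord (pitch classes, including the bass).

B, C#, E, G

The written figures 4/2 are shorthand for 6/4/2: the 6 is implied.
A second above B in this key is C#.
A fourth above B in this key is E.
A sixth above B in this key is G.
Together with the bass B, this spells C# half-diminished seventh in third inversion.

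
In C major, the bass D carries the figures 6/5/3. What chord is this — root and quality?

B half-diminished seventh

The figures 6/5/3 indicate a seventh chord in first inversion.
In first inversion the root lies a sixth above the bass: a sixth above D in C major is B.
The chord tones are D, F, A, B, giving B half-diminished seventh.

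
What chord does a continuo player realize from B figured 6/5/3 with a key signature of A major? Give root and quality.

The figures 6/5/3 indicate a seventh chord in first inversion.
In first inversion the root lies a sixth above the bass: a sixth above B in A major is G#.
The chord tones are B, D, F#, G#, giving G# half-diminished seventh.

G# half-diminished seventh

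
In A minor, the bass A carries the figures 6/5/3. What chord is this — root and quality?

The figures 6/5/3 indicate a seventh chord in first inversion.
In first inversion the root lies a sixth above the bass: a sixth above A in A minor is F.
The chord tones are A, C, E, F, giving F major seventh.

F major seventh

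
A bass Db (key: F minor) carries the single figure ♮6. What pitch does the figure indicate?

Counting 5 letter steps above Db lands on B; in F minor, that letter is Bb.
The ♮6 figure makes it natural, giving B.

B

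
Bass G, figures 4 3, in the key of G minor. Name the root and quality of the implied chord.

The figures 4 3 indicate a seventh chord in second inversion.
In second inversion the root lies a fourth above the bass: a fourth above G in G minor is C.
The chord tones are G, Bb, C, Eb, giving C minor seventh.

C minor seventh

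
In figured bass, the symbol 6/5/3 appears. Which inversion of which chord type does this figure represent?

Intervals of 6/5/3 above the bass form a seventh chord; the bass is the third, so this is first inversion.

seventh chord, first inversion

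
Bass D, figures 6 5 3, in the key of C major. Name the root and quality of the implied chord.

The figures 6 5 3 indicate a seventh chord in first inversion.
In first inversion the root lies a sixth above the bass: a sixth above D in C major is B.
The chord tones are D, F, A, B, giving B half-diminished seventh.

B half-diminished seventh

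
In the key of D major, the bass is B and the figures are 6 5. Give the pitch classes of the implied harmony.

B, D, F#, G

The written figures 6 5 are shorthand for 6/5/3: the 3 is implied.
A third above B in this key is D.
A fifth above B in this key is F#.
A sixth above B in this key is G.
Together with the bass B, this spells G major seventh in first inversion.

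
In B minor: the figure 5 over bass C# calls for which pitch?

Counting 4 letter steps above C# lands on G; in B minor, that letter is G.

G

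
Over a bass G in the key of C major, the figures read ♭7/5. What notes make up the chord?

The written figures ♭7/5 are shorthand for 7/5/3: the 3 is implied.
A third above G in this key is B.
A fifth above G in this key is D.
A seventh above G in this key is F, lowered to Fb by the flat.

G, B, D, Fb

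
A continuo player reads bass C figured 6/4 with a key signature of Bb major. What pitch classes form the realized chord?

C, F, A

A fourth above C in this key is F.
A sixth above C in this key is A.
Together with the bass C, this spells F major in second inversion.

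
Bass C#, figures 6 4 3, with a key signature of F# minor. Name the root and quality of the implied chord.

F# minor seventh

The figures 6 4 3 indicate a seventh chord in second inversion.
In second inversion the root lies a fourth above the bass: a fourth above C# in F# minor is F#.
The chord tones are C#, E, F#, A, giving F# minor seventh.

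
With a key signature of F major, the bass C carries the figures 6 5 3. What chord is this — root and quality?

The figures 6 5 3 indicate a seventh chord in first inversion.
In first inversion the root lies a sixth above the bass: a sixth above C in F major is A.
The chord tones are C, E, G, A, giving A minor seventh.

A minor seventh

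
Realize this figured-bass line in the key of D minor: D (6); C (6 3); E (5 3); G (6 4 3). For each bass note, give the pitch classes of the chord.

D (6/3): D, F, Bb.
C (6/3): C, E, A.
E (5/3): E, G, Bb.
G (6/4/3): G, Bb, C, E.

D, F, Bb | C, E, A | E, G, Bb | G, Bb, C, E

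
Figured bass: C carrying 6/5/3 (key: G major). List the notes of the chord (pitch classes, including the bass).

C, E, G, A

A third above C in this key is E.
A fifth above C in this key is G.
A sixth above C in this key is A.
Together with the bass C, this spells A minor seventh in first inversion.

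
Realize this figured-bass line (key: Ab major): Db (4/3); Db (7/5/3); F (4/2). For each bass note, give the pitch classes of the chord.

Db (6/4/3): Db, F, G, Bb.
Db (7/5/3): Db, F, Ab, C.
F (6/4/2): F, G, Bb, Db.

Db, F, G, Bb | Db, F, Ab, C | F, G, Bb, Db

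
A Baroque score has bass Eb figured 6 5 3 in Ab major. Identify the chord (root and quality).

C minor seventh

The figures 6 5 3 indicate a seventh chord in first inversion.
In first inversion the root lies a sixth above the bass: a sixth above Eb in Ab major is C.
The chord tones are Eb, G, Bb, C, giving C minor seventh.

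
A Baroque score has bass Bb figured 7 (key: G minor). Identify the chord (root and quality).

Bb major seventh

The figures 7 indicate a seventh chord in root position.
In root position the bass is the root, so the root is Bb.
The chord tones are Bb, D, F, A, giving Bb major seventh.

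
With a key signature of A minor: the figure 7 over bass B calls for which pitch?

A

Counting 6 letter steps above B lands on A; in A minor, that letter is A.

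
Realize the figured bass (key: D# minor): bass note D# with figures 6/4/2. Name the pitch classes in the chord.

A second above D# in this key is E#.
A fourth above D# in this key is G#.
A sixth above D# in this key is B.
Together with the bass D#, this spells E# half-diminished seventh in third inversion.

D#, E#, G#, B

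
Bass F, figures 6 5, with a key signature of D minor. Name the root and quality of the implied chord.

The figures 6 5 indicate a seventh chord in first inversion.
In first inversion the root lies a sixth above the bass: a sixth above F in D minor is D.
The chord tones are F, A, C, D, giving D minor seventh.

D minor seventh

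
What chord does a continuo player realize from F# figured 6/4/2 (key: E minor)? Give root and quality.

G major seventh

The figures 6/4/2 indicate a seventh chord in third inversion.
In third inversion the root lies a second above the bass: a second above F# in E minor is G.
The chord tones are F#, G, B, D, giving G major seventh.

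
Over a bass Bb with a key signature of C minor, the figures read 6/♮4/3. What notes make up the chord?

Bb, D, E, G

A third above Bb in this key is D.
A fourth above Bb in this key is Eb, made natural (E) by the ♮ figure.
A sixth above Bb in this key is G.
Together with the bass Bb, this spells E half-diminished seventh in second inversion.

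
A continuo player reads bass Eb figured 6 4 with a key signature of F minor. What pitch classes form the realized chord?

A fourth above Eb in this key is Ab.
A sixth above Eb in this key is C.
Together with the bass Eb, this spells Ab major in second inversion.

Eb, Ab, C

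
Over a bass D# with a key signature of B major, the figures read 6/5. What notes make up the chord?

D#, F#, A#, B

The written figures 6/5 are shorthand for 6/5/3: the 3 is implied.
A third above D# in this key is F#.
A fifth above D# in this key is A#.
A sixth above D# in this key is B.
Together with the bass D#, this spells B major seventh in first inversion.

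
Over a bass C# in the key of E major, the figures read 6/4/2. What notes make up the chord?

A second above C# in this key is D#.
A fourth above C# in this key is F#.
A sixth above C# in this key is A.
Together with the bass C#, this spells D# half-diminished seventh in third inversion.

C#, D#, F#, A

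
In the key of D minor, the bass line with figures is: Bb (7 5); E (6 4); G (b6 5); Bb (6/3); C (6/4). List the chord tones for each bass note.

Bb, D, F, A | E, A, C | G, Bb, D, Eb | Bb, D, G | C, F, A

Bb (7/5/3): Bb, D, F, A.
E (6/4): E, A, C.
G (b6/5/3): G, Bb, D, Eb.
Bb (6/3): Bb, D, G.
C (6/4): C, F, A.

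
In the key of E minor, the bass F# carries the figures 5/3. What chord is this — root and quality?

F# diminished

The figures 5/3 indicate a triad in root position.
In root position the bass is the root, so the root is F#.
The chord tones are F#, A, C, giving F# diminished.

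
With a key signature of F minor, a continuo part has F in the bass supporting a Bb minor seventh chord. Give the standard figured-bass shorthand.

4/3

F is the fifth of Bb minor seventh, so the chord is in second inversion.
A seventh chord in second inversion is figured 6/4/3, conventionally abbreviated 4/3.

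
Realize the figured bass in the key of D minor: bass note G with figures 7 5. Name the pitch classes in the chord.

The written figures 7 5 are shorthand for 7/5/3: the 3 is implied.
A third above G in this key is Bb.
A fifth above G in this key is D.
A seventh above G in this key is F.
Together with the bass G, this spells G minor seventh in root position.

G, Bb, D, F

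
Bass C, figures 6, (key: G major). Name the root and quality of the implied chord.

The figures 6 indicate a triad in first inversion.
In first inversion the root lies a sixth above the bass: a sixth above C in G major is A.
The chord tones are C, E, A, giving A minor.

A minor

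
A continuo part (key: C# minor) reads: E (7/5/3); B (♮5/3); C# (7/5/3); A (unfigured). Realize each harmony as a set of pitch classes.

E, G#, B, D# | B, D#, F | C#, E, G#, B | A, C#, E

E (7/5/3): E, G#, B, D#.
B (♮5/3): B, D#, F.
C# (7/5/3): C#, E, G#, B.
A (5/3): A, C#, E.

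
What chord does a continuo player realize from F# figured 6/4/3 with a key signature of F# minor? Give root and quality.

B minor seventh

The figures 6/4/3 indicate a seventh chord in second inversion.
In second inversion the root lies a fourth above the bass: a fourth above F# in F# minor is B.
The chord tones are F#, A, B, D, giving B minor seventh.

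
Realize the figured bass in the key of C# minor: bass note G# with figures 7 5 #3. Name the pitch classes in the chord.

A third above G# in this key is B, raised to B# by the sharp.
A fifth above G# in this key is D#.
A seventh above G# in this key is F#.
Together with the bass G#, this spells G# dominant seventh in root position.

G#, B#, D#, F#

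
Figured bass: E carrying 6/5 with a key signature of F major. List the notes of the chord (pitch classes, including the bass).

E, G, Bb, C

The written figures 6/5 are shorthand for 6/5/3: the 3 is implied.
A third above E in this key is G.
A fifth above E in this key is Bb.
A sixth above E in this key is C.
Together with the bass E, this spells C dominant seventh in first inversion.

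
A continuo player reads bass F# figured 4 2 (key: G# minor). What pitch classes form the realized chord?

F#, G#, B, D#

The written figures 4 2 are shorthand for 6/4/2: the 6 is implied.
A second above F# in this key is G#.
A fourth above F# in this key is B.
A sixth above F# in this key is D#.
Together with the bass F#, this spells G# minor seventh in third inversion.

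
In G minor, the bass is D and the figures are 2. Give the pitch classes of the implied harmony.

The written figures 2 are shorthand for 6/4/2: the 6/4 are implied.
A second above D in this key is Eb.
A fourth above D in this key is G.
A sixth above D in this key is Bb.
Together with the bass D, this spells Eb major seventh in third inversion.

D, Eb, G, Bb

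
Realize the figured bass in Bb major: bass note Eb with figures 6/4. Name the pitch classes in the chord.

Eb, A, C

A fourth above Eb in this key is A.
A sixth above Eb in this key is C.
Together with the bass Eb, this spells A diminished in second inversion.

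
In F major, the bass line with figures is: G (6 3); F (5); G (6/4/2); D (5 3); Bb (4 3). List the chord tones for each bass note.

G (6/3): G, Bb, E.
F (5/3): F, A, C.
G (6/4/2): G, A, C, E.
D (5/3): D, F, A.
Bb (6/4/3): Bb, D, E, G.

G, Bb, E | F, A, C | G, A, C, E | D, F, A | Bb, D, E, G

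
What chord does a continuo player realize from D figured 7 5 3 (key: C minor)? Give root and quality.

D half-diminished seventh

The figures 7 5 3 indicate a seventh chord in root position.
In root position the bass is the root, so the root is D.
The chord tones are D, F, Ab, C, giving D half-diminished seventh.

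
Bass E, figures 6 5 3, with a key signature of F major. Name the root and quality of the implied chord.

C dominant seventh

The figures 6 5 3 indicate a seventh chord in first inversion.
In first inversion the root lies a sixth above the bass: a sixth above E in F major is C.
The chord tones are E, G, Bb, C, giving C dominant seventh.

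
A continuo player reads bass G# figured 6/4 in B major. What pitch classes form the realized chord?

A fourth above G# in this key is C#.
A sixth above G# in this key is E.
Together with the bass G#, this spells C# minor in second inversion.

G#, C#, E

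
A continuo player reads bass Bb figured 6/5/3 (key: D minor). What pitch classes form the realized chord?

Bb, D, F, G

A third above Bb in this key is D.
A fifth above Bb in this key is F.
A sixth above Bb in this key is G.
Together with the bass Bb, this spells G minor seventh in first inversion.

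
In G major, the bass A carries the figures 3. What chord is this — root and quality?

The figures 3 indicate a triad in root position.
In root position the bass is the root, so the root is A.
The chord tones are A, C, E, giving A minor.

A minor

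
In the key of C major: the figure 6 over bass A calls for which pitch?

Counting 5 letter steps above A lands on F; in C major, that letter is F.

F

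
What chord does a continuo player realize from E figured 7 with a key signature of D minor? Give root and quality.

The figures 7 indicate a seventh chord in root position.
In root position the bass is the root, so the root is E.
The chord tones are E, G, Bb, D, giving E half-diminished seventh.

E half-diminished seventh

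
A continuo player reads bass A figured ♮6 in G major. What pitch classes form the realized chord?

A, C, F

The written figures ♮6 are shorthand for 6/3: the 3 is implied.
A third above A in this key is C.
A sixth above A in this key is F#, made natural (F) by the ♮ figure.
Together with the bass A, this spells F major in first inversion.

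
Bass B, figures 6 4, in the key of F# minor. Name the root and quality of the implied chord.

The figures 6 4 indicate a triad in second inversion.
In second inversion the root lies a fourth above the bass: a fourth above B in F# minor is E.
The chord tones are B, E, G#, giving E major.

E major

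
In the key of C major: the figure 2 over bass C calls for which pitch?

D

Counting 1 letter step above C lands on D; in C major, that letter is D.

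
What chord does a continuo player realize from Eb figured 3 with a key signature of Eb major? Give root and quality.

Eb major

The figures 3 indicate a triad in root position.
In root position the bass is the root, so the root is Eb.
The chord tones are Eb, G, Bb, giving Eb major.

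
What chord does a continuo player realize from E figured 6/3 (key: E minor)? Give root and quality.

C major

The figures 6/3 indicate a triad in first inversion.
In first inversion the root lies a sixth above the bass: a sixth above E in E minor is C.
The chord tones are E, G, C, giving C major.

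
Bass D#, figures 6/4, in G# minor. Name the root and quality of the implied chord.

G# minor

The figures 6/4 indicate a triad in second inversion.
In second inversion the root lies a fourth above the bass: a fourth above D# in G# minor is G#.
The chord tones are D#, G#, B, giving G# minor.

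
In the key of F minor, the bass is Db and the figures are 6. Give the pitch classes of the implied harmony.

The written figures 6 are shorthand for 6/3: the 3 is implied.
A third above Db in this key is F.
A sixth above Db in this key is Bb.
Together with the bass Db, this spells Bb minor in first inversion.

Db, F, Bb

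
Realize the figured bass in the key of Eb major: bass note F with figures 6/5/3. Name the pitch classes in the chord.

A third above F in this key is Ab.
A fifth above F in this key is C.
A sixth above F in this key is D.
Together with the bass F, this spells D half-diminished seventh in first inversion.

F, Ab, C, D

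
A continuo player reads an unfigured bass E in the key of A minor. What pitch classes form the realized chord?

An unfigured bass implies 5/3.
A third above E in this key is G.
A fifth above E in this key is B.
Together with the bass E, this spells E minor in root position.

E, G, B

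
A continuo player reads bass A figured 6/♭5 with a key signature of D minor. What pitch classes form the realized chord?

The written figures 6/♭5 are shorthand for 6/5/3: the 3 is implied.
A third above A in this key is C.
A fifth above A in this key is E, lowered to Eb by the flat.
A sixth above A in this key is F.
Together with the bass A, this spells F dominant seventh in first inversion.

A, C, Eb, F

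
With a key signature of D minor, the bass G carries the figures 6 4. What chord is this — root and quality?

The figures 6 4 indicate a triad in second inversion.
In second inversion the root lies a fourth above the bass: a fourth above G in D minor is C.
The chord tones are G, C, E, giving C major.

C major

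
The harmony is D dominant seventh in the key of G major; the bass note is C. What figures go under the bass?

4/2

C is the seventh of D dominant seventh, so the chord is in third inversion.
A seventh chord in third inversion is figured 6/4/2, conventionally abbreviated 4/2.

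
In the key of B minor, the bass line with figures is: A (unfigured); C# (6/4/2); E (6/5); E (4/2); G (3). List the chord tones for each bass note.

A (5/3): A, C#, E.
C# (6/4/2): C#, D, F#, A.
E (6/5/3): E, G, B, C#.
E (6/4/2): E, F#, A, C#.
G (5/3): G, B, D.

A, C#, E | C#, D, F#, A | E, G, B, C# | E, F#, A, C# | G, B, D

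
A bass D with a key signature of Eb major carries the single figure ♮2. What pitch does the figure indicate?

E

Counting 1 letter step above D lands on E; in Eb major, that letter is Eb.
The ♮2 figure makes it natural, giving E.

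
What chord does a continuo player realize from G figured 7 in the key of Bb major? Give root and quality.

G minor seventh

The figures 7 indicate a seventh chord in root position.
In root position the bass is the root, so the root is G.
The chord tones are G, Bb, D, F, giving G minor seventh.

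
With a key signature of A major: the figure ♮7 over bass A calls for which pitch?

G

Counting 6 letter steps above A lands on G; in A major, that letter is G#.
The ♮7 figure makes it natural, giving G.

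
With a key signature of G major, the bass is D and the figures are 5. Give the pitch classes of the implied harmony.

The written figures 5 are shorthand for 5/3: the 3 is implied.
A third above D in this key is F#.
A fifth above D in this key is A.
Together with the bass D, this spells D major in root position.

D, F#, A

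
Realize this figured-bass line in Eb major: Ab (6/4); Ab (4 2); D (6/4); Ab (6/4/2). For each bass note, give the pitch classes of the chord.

Ab (6/4): Ab, D, F.
Ab (6/4/2): Ab, Bb, D, F.
D (6/4): D, G, Bb.
Ab (6/4/2): Ab, Bb, D, F.

Ab, D, F | Ab, Bb, D, F | D, G, Bb | Ab, Bb, D, F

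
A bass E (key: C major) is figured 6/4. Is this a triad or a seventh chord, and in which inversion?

Intervals of 6/4 above the bass form a triad; the bass is the fifth, so this is second inversion.

triad, second inversion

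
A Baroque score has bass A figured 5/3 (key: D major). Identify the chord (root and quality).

The figures 5/3 indicate a triad in root position.
In root position the bass is the root, so the root is A.
The chord tones are A, C#, E, giving A major.

A major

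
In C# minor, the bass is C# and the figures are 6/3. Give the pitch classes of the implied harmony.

C#, E, A

A third above C# in this key is E.
A sixth above C# in this key is A.
Together with the bass C#, this spells A major in first inversion.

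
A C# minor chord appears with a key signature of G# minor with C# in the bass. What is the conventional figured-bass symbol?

no figures

C# is the root of C# minor, so the chord is in root position.
A triad in root position is figured 5/3, conventionally abbreviated (no figures — root-position triad).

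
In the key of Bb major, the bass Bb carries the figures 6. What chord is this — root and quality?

The figures 6 indicate a triad in first inversion.
In first inversion the root lies a sixth above the bass: a sixth above Bb in Bb major is G.
The chord tones are Bb, D, G, giving G minor.

G minor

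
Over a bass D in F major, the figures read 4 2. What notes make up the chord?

The written figures 4 2 are shorthand for 6/4/2: the 6 is implied.
A second above D in this key is E.
A fourth above D in this key is G.
A sixth above D in this key is Bb.
Together with the bass D, this spells E half-diminished seventh in third inversion.

D, E, G, Bb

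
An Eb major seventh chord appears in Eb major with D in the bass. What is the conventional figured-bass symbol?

4/2

D is the seventh of Eb major seventh, so the chord is in third inversion.
A seventh chord in third inversion is figured 6/4/2, conventionally abbreviated 4/2.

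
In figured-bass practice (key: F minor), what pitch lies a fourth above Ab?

Counting 3 letter steps above Ab lands on D; in F minor, that letter is Db.

Db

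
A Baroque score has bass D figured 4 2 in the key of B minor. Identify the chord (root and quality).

The figures 4 2 indicate a seventh chord in third inversion.
In third inversion the root lies a second above the bass: a second above D in B minor is E.
The chord tones are D, E, G, B, giving E minor seventh.

E minor seventh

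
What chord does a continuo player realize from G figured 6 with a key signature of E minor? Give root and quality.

The figures 6 indicate a triad in first inversion.
In first inversion the root lies a sixth above the bass: a sixth above G in E minor is E.
The chord tones are G, B, E, giving E minor.

E minor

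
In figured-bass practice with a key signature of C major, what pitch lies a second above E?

F

Counting 1 letter step above E lands on F; in C major, that letter is F.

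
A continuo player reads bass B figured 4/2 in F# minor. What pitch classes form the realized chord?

The written figures 4/2 are shorthand for 6/4/2: the 6 is implied.
A second above B in this key is C#.
A fourth above B in this key is E.
A sixth above B in this key is G#.
Together with the bass B, this spells C# minor seventh in third inversion.

B, C#, E, G#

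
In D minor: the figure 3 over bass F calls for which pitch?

Counting 2 letter steps above F lands on A; in D minor, that letter is A.

A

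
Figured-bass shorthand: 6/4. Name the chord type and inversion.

Intervals of 6/4 above the bass form a triad; the bass is the fifth, so this is second inversion.

triad, second inversion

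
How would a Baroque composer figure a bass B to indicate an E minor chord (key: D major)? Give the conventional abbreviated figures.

6/4

B is the fifth of E minor, so the chord is in second inversion.
A triad in second inversion is figured 6/4, conventionally abbreviated 6/4.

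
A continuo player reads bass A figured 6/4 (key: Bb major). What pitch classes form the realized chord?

A, D, F

A fourth above A in this key is D.
A sixth above A in this key is F.
Together with the bass A, this spells D minor in second inversion.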